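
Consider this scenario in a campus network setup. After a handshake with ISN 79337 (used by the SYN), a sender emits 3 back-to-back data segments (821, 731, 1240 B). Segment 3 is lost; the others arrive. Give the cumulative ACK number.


SYN uses sequence number 79337; first data byte = ISN + 1 = 79338.
Segment 1: SEQ = 79338, len = 821 B, covers [79338, 80158]
Segment 2: SEQ = 80159, len = 731 B, covers [80159, 80889]
Segment 3: SEQ = 80890, len = 1240 B, covers [80890, 82129] [LOST]
In-order data received: bytes [79338, 80889] (segments 1..2).
Segment 3 missing -> gap begins at byte 80890.
Cumulative ACK = next expected in-order byte = 79338 + 821 + 731 = 80890

80890


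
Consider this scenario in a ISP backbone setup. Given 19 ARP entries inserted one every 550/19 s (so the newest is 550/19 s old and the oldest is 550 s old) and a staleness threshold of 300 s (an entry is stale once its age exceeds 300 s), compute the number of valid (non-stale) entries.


Ages are k * 550/19 s for k = 1..19 (spacing = 28.9474 s).
Entry k is valid iff k * 550/19 <= 300 iff k <= 19 * 300 / 550 = 10.3636
n_valid = floor(10.3636) = 10
(n_stale = 19 - 10 = 9)

10


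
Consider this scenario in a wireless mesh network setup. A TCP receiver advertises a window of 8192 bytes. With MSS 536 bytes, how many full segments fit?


Given: RWND = 8192 bytes, MSS = 536 bytes
Full segments = floor(RWND / MSS)
Full segments = floor(8192 / 536)
Full segments = floor(15.2836) = 15

15


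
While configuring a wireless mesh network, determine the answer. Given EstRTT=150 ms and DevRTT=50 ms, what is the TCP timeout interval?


Given: EstRTT = 150 ms, DevRTT = 50 ms
Timeout = EstRTT + 4 * DevRTT
4 * DevRTT = 4 * 50 = 200
Timeout = 150 + 200 = 350 ms

350


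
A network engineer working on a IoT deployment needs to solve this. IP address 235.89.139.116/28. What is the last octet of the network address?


Given: IP = 235.89.139.116, prefix = /28
Subnet mask = 255.255.255.240
Last octet of IP: 116
Last octet of mask: 240
Network last octet = 116 AND 240 = 112

112


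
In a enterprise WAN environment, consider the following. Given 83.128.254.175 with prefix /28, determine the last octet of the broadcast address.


Given: IP = 83.128.254.175, prefix = /28
Host bits = 32 - 28 = 4
Network last octet = 175 AND mask = 160
Host part size = 2^4 - 1 = 15
Broadcast last octet = 160 OR 15 = 175

175


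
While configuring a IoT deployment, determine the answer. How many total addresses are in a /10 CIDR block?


Given: CIDR prefix /10
Host bits = 32 - 10 = 22
Total addresses = 2^22 = 4194304

4194304


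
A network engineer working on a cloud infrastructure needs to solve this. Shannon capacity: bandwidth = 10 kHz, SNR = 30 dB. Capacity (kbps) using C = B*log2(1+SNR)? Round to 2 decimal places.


Given: B = 10 kHz, SNR = 30 dB
SNR linear = 10^(30/10) = 1000
1 + SNR = 1001
log2(1001) = 9.9672262588
C = 10 * 1000 * 9.9672262588 = 99672.2626 bps
C = 99.672263 kbps -> 99.67 kbps (2 dp)

99.67


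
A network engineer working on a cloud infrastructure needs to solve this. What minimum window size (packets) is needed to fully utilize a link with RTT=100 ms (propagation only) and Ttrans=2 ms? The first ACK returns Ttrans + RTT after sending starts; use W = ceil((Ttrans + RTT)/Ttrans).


Given: Ttrans = 2 ms, RTT = 100 ms (= 2 * Tprop, Tprop = 50 ms)
Time until first ACK returns = Ttrans + RTT = 2 + 100 = 102 ms
Need W * Ttrans >= Ttrans + RTT  ->  W >= (Ttrans + RTT) / Ttrans
(Ttrans + RTT) / Ttrans = 102 / 2 = 51
W_min = ceil(51) = 51

51


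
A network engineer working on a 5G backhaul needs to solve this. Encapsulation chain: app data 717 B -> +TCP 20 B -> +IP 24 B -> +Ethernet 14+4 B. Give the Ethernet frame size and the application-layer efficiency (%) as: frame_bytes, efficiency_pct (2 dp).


TCP segment = 717 + 20 = 737 B
IP packet = 737 + 24 = 761 B
Ethernet frame = 761 + 14 + 4 = 779 B
Efficiency = app / frame = 717 / 779 = 0.920411 = 92.0411% -> 92.04% (2 dp)

779, 92.04


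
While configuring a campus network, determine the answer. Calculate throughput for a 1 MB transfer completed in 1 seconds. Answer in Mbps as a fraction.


Given: file = 1 MB, time = 1 s
File in Mb = 1 * 8 = 8 Mb
Throughput = 8 / 1 Mbps
Throughput = 8 Mbps

8


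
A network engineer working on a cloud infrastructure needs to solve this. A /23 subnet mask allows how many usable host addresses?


Given: subnet mask /23
Host bits = 32 - 23 = 9
Total addresses = 2^9 = 512
Usable hosts = 512 - 2 (network + broadcast) = 510

510


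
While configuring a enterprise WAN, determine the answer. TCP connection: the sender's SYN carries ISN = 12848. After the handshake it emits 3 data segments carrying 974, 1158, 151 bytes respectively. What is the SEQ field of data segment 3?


The SYN occupies sequence number ISN = 12848, so the first data byte is ISN + 1 = 12849.
SEQ of data segment i = (ISN + 1) + sum of payload sizes of segments 1..i-1.
Segment 1: SEQ = 12849, payload = 974 bytes
Segment 2: SEQ = 13823, payload = 1158 bytes
Segment 3: SEQ = 14981, payload = 151 bytes
SEQ of segment 3 = 12849 + 974 + 1158 = 14981

14981


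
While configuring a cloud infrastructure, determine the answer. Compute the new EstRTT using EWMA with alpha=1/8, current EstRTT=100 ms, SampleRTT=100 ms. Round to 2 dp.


Given: EstRTT = 100 ms, SampleRTT = 100 ms, alpha = 1/8
New EstRTT = (1 - alpha) * EstRTT + alpha * SampleRTT
(7/8) * 100 = 87.5
(1/8) * 100 = 12.5
New EstRTT = 87.5 + 12.5 = 100 ms -> 100.00 ms (2 dp)

100.00


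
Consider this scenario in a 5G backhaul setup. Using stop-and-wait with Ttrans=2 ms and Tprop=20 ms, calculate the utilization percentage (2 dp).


Given: Ttrans = 2 ms, Tprop = 20 ms
RTT = 2 * Tprop = 2 * 20 = 40 ms
U = Ttrans / (Ttrans + RTT)
U = 2 / (2 + 40)
U = 2 / 42 = 0.047619
U% = 4.76%

4.76


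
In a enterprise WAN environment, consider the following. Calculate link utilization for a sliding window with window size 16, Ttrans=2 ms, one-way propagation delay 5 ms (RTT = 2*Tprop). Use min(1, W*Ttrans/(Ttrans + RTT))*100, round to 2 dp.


Given: W = 16, Ttrans = 2 ms, RTT = 10 ms (= 2 * Tprop, Tprop = 5 ms)
Cycle time = Ttrans + RTT = 2 + 10 = 12 ms (first packet sent until its ACK returns)
W * Ttrans = 16 * 2 = 32 ms of sending per cycle
W * Ttrans / (Ttrans + RTT) = 32 / 12 = 2.666667
U = min(1, 2.666667) = 1.000000
U% = 100.00%

100.00


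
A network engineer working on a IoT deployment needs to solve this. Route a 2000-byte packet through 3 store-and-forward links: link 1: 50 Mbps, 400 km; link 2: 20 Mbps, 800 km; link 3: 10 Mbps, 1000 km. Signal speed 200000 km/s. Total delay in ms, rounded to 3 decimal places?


Packet = 2000 bytes = 16000 bits. Store-and-forward: sum (t_trans + t_prop) per link.
Link 1: t_trans = 16000/(50*10^6) s = 0.3200 ms; t_prop = 400/200000 s = 2.0000 ms; subtotal = 2.3200 ms
Link 2: t_trans = 16000/(20*10^6) s = 0.8000 ms; t_prop = 800/200000 s = 4.0000 ms; subtotal = 4.8000 ms
Link 3: t_trans = 16000/(10*10^6) s = 1.6000 ms; t_prop = 1000/200000 s = 5.0000 ms; subtotal = 6.6000 ms
End-to-end = 2.3200 + 4.8000 + 6.6000 = 13.7200 ms -> 13.720 ms (3 dp)

13.720


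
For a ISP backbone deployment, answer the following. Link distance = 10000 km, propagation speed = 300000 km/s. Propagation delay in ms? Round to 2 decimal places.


Given: distance = 10000 km, speed = 300000 km/s
Delay = distance / speed = 10000 / 300000 seconds
Delay in ms = 10000 * 1000 / 300000
Delay = 33.3333 ms
Rounded to 2 dp = 33.33 ms

33.33


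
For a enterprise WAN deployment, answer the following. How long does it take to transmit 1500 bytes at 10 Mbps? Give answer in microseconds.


Given: packet = 1500 bytes, bandwidth = 10 Mbps
Packet in bits = 1500 * 8 = 12000 bits
Bandwidth = 10 * 10^6 = 10000000 bps
Time = 12000 / 10000000 seconds
Time in us = 12000 * 10^6 / 10000000 = 1200

1200


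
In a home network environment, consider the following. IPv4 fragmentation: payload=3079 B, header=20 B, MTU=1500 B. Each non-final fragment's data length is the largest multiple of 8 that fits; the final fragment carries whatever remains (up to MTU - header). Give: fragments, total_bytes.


Max data per non-final fragment = floor((MTU - header)/8)*8 = floor((1500 - 20)/8)*8 = floor(1480/8)*8 = 1480 B
Final fragment needs no 8-byte alignment: it can carry up to MTU - header = 1480 B
Non-final fragments needed = ceil((payload - 1480) / 1480) = ceil(1599/1480) = ceil(1.0804) = 2
Number of fragments = 2 + 1 = 3
Fragment sizes (data): 2 * 1480 B + 119 B (last, 119 <= 1480 OK)
Total bytes sent = payload + n_frags * header = 3079 + 3*20 = 3079 + 60 = 3139 B

3, 3139


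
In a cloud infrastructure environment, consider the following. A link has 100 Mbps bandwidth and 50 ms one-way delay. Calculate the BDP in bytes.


Given: bandwidth = 100 Mbps, delay = 50 ms
BDP in bits = 100 * 10^6 * 50 / 1000
BDP in bits = 5000000
BDP in bytes = 5000000 / 8 = 625000

625000


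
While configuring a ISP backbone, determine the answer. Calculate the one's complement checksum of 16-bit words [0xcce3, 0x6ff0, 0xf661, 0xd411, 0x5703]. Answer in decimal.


Given words: [0xcce3, 0x6ff0, 0xf661, 0xd411, 0x5703]
Step 1: Sum all words
Raw sum = 52451 + 28656 + 63073 + 54289 + 22275 = 220744
Step 2: Fold carry: (24136 + 3) = 24139
One's complement = ~24139 & 0xFFFF = 41396

41396


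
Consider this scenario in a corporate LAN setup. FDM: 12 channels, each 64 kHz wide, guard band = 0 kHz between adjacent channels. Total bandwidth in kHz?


Given: 12 channels, 64 kHz each, guard = 0 kHz
Channel bandwidth = 12 * 64 = 768 kHz
Guard bands = 11 gaps * 0 kHz = 0 kHz
Total = 768 + 0 = 768 kHz

768


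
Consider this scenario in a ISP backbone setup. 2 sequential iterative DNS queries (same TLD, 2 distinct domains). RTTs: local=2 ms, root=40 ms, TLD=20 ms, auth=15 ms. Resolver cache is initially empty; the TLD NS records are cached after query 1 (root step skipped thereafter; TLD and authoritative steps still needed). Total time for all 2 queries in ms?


Lookup 1 (cold cache): local + root + TLD + auth = 2 + 40 + 20 + 15 = 77 ms
Lookups 2..2 (TLD NS cached -> skip root; new domain -> still ask TLD and auth): local + TLD + auth = 2 + 20 + 15 = 37 ms each
Remaining 1 lookups: 1 * 37 = 37 ms
Total = 77 + 37 = 114 ms

114


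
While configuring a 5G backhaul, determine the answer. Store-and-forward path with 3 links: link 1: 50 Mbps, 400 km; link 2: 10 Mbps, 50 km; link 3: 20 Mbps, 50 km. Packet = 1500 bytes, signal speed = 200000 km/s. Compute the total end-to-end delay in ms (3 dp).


Packet = 1500 bytes = 12000 bits. Store-and-forward: sum (t_trans + t_prop) per link.
Link 1: t_trans = 12000/(50*10^6) s = 0.2400 ms; t_prop = 400/200000 s = 2.0000 ms; subtotal = 2.2400 ms
Link 2: t_trans = 12000/(10*10^6) s = 1.2000 ms; t_prop = 50/200000 s = 0.2500 ms; subtotal = 1.4500 ms
Link 3: t_trans = 12000/(20*10^6) s = 0.6000 ms; t_prop = 50/200000 s = 0.2500 ms; subtotal = 0.8500 ms
End-to-end = 2.2400 + 1.4500 + 0.8500 = 4.5400 ms -> 4.540 ms (3 dp)

4.540


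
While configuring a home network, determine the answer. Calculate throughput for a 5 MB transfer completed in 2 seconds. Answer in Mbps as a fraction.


Given: file = 5 MB, time = 2 s
File in Mb = 5 * 8 = 40 Mb
Throughput = 40 / 2 Mbps
Throughput = 20 Mbps

20


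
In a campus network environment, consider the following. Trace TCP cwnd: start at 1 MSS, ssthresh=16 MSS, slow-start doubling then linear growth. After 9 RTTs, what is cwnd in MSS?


RTT 0: cwnd = 1 MSS (initial)
RTT 1: cwnd = 2 MSS (slow start, doubled)
RTT 2: cwnd = 4 MSS (slow start, doubled)
RTT 3: cwnd = 8 MSS (slow start, doubled)
RTT 4: cwnd = 16 MSS (slow start, doubled)
RTT 5: cwnd = 17 MSS (congestion avoidance, +1)
RTT 6: cwnd = 18 MSS (congestion avoidance, +1)
RTT 7: cwnd = 19 MSS (congestion avoidance, +1)
RTT 8: cwnd = 20 MSS (congestion avoidance, +1)
RTT 9: cwnd = 21 MSS (congestion avoidance, +1)

21


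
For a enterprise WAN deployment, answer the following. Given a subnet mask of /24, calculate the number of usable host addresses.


Given: subnet mask /24
Host bits = 32 - 24 = 8
Total addresses = 2^8 = 256
Usable hosts = 256 - 2 (network + broadcast) = 254

254


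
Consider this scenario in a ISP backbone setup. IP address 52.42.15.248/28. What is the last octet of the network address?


Given: IP = 52.42.15.248, prefix = /28
Subnet mask = 255.255.255.240
Last octet of IP: 248
Last octet of mask: 240
Network last octet = 248 AND 240 = 240

240


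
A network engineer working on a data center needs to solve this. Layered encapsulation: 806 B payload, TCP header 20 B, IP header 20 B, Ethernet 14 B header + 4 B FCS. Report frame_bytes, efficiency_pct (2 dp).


TCP segment = 806 + 20 = 826 B
IP packet = 826 + 20 = 846 B
Ethernet frame = 846 + 14 + 4 = 864 B
Efficiency = app / frame = 806 / 864 = 0.932870 = 93.2870% -> 93.29% (2 dp)

864, 93.29


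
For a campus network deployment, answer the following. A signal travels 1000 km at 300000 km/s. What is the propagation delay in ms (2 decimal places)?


Given: distance = 1000 km, speed = 300000 km/s
Delay = distance / speed = 1000 / 300000 seconds
Delay in ms = 1000 * 1000 / 300000
Delay = 3.3333 ms
Rounded to 2 dp = 3.33 ms

3.33


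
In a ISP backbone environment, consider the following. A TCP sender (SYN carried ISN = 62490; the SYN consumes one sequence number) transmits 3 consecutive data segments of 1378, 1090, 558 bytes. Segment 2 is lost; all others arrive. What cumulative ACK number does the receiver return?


SYN uses sequence number 62490; first data byte = ISN + 1 = 62491.
Segment 1: SEQ = 62491, len = 1378 B, covers [62491, 63868]
Segment 2: SEQ = 63869, len = 1090 B, covers [63869, 64958] [LOST]
Segment 3: SEQ = 64959, len = 558 B, covers [64959, 65516]
In-order data received: bytes [62491, 63868] (segments 1..1).
Segment 2 missing -> gap begins at byte 63869; later segments buffered out of order.
Cumulative ACK = next expected in-order byte = 62491 + 1378 = 63869

63869


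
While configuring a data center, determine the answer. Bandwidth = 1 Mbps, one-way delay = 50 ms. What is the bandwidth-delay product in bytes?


Given: bandwidth = 1 Mbps, delay = 50 ms
BDP in bits = 1 * 10^6 * 50 / 1000
BDP in bits = 50000
BDP in bytes = 50000 / 8 = 6250

6250


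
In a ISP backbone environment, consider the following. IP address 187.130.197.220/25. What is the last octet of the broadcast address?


Given: IP = 187.130.197.220, prefix = /25
Host bits = 32 - 25 = 7
Network last octet = 220 AND mask = 128
Host part size = 2^7 - 1 = 127
Broadcast last octet = 128 OR 127 = 255

255


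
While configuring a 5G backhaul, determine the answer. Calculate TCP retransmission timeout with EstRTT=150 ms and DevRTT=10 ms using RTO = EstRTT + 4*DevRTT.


Given: EstRTT = 150 ms, DevRTT = 10 ms
Timeout = EstRTT + 4 * DevRTT
4 * DevRTT = 4 * 10 = 40
Timeout = 150 + 40 = 190 ms

190


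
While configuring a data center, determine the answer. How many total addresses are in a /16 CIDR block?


Given: CIDR prefix /16
Host bits = 32 - 16 = 16
Total addresses = 2^16 = 65536

65536


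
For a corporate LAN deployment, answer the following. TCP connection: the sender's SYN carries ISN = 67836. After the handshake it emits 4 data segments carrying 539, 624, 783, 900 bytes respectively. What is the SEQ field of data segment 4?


The SYN occupies sequence number ISN = 67836, so the first data byte is ISN + 1 = 67837.
SEQ of data segment i = (ISN + 1) + sum of payload sizes of segments 1..i-1.
Segment 1: SEQ = 67837, payload = 539 bytes
Segment 2: SEQ = 68376, payload = 624 bytes
Segment 3: SEQ = 69000, payload = 783 bytes
Segment 4: SEQ = 69783, payload = 900 bytes
SEQ of segment 4 = 67837 + 539 + 624 + 783 = 69783

69783


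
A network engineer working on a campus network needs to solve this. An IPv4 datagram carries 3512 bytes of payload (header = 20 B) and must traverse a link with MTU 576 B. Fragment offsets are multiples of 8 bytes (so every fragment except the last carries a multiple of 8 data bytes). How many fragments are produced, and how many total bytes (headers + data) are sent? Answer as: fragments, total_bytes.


Max data per non-final fragment = floor((MTU - header)/8)*8 = floor((576 - 20)/8)*8 = floor(556/8)*8 = 552 B
Final fragment needs no 8-byte alignment: it can carry up to MTU - header = 556 B
Non-final fragments needed = ceil((payload - 556) / 552) = ceil(2956/552) = ceil(5.3551) = 6
Number of fragments = 6 + 1 = 7
Fragment sizes (data): 6 * 552 B + 200 B (last, 200 <= 556 OK)
Total bytes sent = payload + n_frags * header = 3512 + 7*20 = 3512 + 140 = 3652 B

7, 3652


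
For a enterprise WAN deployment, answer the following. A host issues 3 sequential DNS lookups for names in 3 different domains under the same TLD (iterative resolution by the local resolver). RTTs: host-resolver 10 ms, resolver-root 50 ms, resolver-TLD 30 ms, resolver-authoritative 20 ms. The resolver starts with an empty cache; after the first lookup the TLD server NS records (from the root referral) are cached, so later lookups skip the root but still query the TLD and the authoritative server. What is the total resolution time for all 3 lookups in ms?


Lookup 1 (cold cache): local + root + TLD + auth = 10 + 50 + 30 + 20 = 110 ms
Lookups 2..3 (TLD NS cached -> skip root; new domain -> still ask TLD and auth): local + TLD + auth = 10 + 30 + 20 = 60 ms each
Remaining 2 lookups: 2 * 60 = 120 ms
Total = 110 + 120 = 230 ms

230


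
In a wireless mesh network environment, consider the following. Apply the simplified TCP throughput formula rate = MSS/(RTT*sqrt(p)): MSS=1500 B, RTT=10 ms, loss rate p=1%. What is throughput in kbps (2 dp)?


Given: MSS = 1500 bytes, RTT = 10 ms, loss = 1%
RTT in seconds = 10 / 1000 = 0.01
Loss rate = 1% = 0.01
sqrt(loss) = sqrt(0.01) = 0.1
Throughput (bytes/s) = 1500 / (0.01 * 0.1) = 1500000.0000
Throughput (kbps) = 1500000.0000 * 8 / 1000 = 12000.000000 -> 12000.00 kbps (2 dp)

12000.00


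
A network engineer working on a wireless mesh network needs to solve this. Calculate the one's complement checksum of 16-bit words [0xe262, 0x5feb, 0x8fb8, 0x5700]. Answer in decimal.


Given words: [0xe262, 0x5feb, 0x8fb8, 0x5700]
Step 1: Sum all words
Raw sum = 57954 + 24555 + 36792 + 22272 = 141573
Step 2: Fold carry: (10501 + 2) = 10503
One's complement = ~10503 & 0xFFFF = 55032

55032


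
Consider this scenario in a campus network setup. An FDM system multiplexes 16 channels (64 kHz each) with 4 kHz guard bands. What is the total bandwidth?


Given: 16 channels, 64 kHz each, guard = 4 kHz
Channel bandwidth = 16 * 64 = 1024 kHz
Guard bands = 15 gaps * 4 kHz = 60 kHz
Total = 1024 + 60 = 1084 kHz

1084


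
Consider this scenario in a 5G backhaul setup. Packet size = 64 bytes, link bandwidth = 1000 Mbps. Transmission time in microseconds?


Given: packet = 64 bytes, bandwidth = 1000 Mbps
Packet in bits = 64 * 8 = 512 bits
Bandwidth = 1000 * 10^6 = 1000000000 bps
Time = 512 / 1000000000 seconds
Time in us = 512 * 10^6 / 1000000000 = 0.512

0.512


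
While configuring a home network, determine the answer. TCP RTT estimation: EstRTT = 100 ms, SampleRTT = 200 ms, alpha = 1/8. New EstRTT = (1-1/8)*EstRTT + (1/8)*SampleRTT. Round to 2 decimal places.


Given: EstRTT = 100 ms, SampleRTT = 200 ms, alpha = 1/8
New EstRTT = (1 - alpha) * EstRTT + alpha * SampleRTT
(7/8) * 100 = 87.5
(1/8) * 200 = 25
New EstRTT = 87.5 + 25 = 112.5 ms -> 112.50 ms (2 dp)

112.50


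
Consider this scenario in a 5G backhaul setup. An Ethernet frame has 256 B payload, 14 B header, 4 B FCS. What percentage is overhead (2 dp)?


Given: payload = 256 B, header = 14 B, trailer = 4 B
Overhead bytes = header + trailer = 14 + 4 = 18
Total frame = payload + overhead = 256 + 18 = 274
Overhead % = 18 / 274 * 100 = 6.5693% -> 6.57% (2 dp)

6.57


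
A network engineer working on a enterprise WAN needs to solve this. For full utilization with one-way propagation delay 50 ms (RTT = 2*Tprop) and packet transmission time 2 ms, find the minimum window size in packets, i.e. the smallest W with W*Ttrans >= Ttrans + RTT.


Given: Ttrans = 2 ms, RTT = 100 ms (= 2 * Tprop, Tprop = 50 ms)
Time until first ACK returns = Ttrans + RTT = 2 + 100 = 102 ms
Need W * Ttrans >= Ttrans + RTT  ->  W >= (Ttrans + RTT) / Ttrans
(Ttrans + RTT) / Ttrans = 102 / 2 = 51
W_min = ceil(51) = 51

51


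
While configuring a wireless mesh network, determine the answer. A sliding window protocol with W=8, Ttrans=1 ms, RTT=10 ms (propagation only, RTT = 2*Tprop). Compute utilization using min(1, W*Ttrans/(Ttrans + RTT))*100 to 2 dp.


Given: W = 8, Ttrans = 1 ms, RTT = 10 ms (= 2 * Tprop, Tprop = 5 ms)
Cycle time = Ttrans + RTT = 1 + 10 = 11 ms (first packet sent until its ACK returns)
W * Ttrans = 8 * 1 = 8 ms of sending per cycle
W * Ttrans / (Ttrans + RTT) = 8 / 11 = 0.727273
U = min(1, 0.727273) = 0.727273
U% = 72.73%

72.73


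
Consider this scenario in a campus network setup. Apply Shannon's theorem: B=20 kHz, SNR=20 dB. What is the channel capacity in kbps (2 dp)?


Given: B = 20 kHz, SNR = 20 dB
SNR linear = 10^(20/10) = 100
1 + SNR = 101
log2(101) = 6.6582114828
C = 20 * 1000 * 6.6582114828 = 133164.2297 bps
C = 133.164230 kbps -> 133.16 kbps (2 dp)

133.16


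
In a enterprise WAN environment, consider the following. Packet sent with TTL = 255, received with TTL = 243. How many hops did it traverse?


Given: initial TTL = 255, received TTL = 243
Hops = initial TTL - received TTL
Hops = 255 - 243 = 12

12


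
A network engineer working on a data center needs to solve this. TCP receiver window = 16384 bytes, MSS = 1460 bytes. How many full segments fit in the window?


Given: RWND = 16384 bytes, MSS = 1460 bytes
Full segments = floor(RWND / MSS)
Full segments = floor(16384 / 1460)
Full segments = floor(11.2219) = 11

11


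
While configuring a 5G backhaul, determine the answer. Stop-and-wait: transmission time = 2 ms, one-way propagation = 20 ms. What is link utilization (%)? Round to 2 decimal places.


Given: Ttrans = 2 ms, Tprop = 20 ms
RTT = 2 * Tprop = 2 * 20 = 40 ms
U = Ttrans / (Ttrans + RTT)
U = 2 / (2 + 40)
U = 2 / 42 = 0.047619
U% = 4.76%

4.76


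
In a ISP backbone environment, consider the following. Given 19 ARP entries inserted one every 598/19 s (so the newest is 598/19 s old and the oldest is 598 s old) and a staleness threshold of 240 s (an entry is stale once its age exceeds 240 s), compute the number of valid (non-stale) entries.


Ages are k * 598/19 s for k = 1..19 (spacing = 31.4737 s).
Entry k is valid iff k * 598/19 <= 240 iff k <= 19 * 240 / 598 = 7.6254
n_valid = floor(7.6254) = 7
(n_stale = 19 - 7 = 12)

7


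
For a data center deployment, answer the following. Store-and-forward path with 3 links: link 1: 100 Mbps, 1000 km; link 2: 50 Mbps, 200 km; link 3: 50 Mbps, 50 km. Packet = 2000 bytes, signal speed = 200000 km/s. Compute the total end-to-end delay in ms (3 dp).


Packet = 2000 bytes = 16000 bits. Store-and-forward: sum (t_trans + t_prop) per link.
Link 1: t_trans = 16000/(100*10^6) s = 0.1600 ms; t_prop = 1000/200000 s = 5.0000 ms; subtotal = 5.1600 ms
Link 2: t_trans = 16000/(50*10^6) s = 0.3200 ms; t_prop = 200/200000 s = 1.0000 ms; subtotal = 1.3200 ms
Link 3: t_trans = 16000/(50*10^6) s = 0.3200 ms; t_prop = 50/200000 s = 0.2500 ms; subtotal = 0.5700 ms
End-to-end = 5.1600 + 1.3200 + 0.5700 = 7.0500 ms -> 7.050 ms (3 dp)

7.050


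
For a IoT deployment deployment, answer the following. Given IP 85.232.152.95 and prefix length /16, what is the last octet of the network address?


Given: IP = 85.232.152.95, prefix = /16
Subnet mask = 255.255.0.0
Last octet of IP: 95
Last octet of mask: 0
Network last octet = 95 AND 0 = 0

0


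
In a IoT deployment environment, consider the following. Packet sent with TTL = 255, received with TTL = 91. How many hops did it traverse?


Given: initial TTL = 255, received TTL = 91
Hops = initial TTL - received TTL
Hops = 255 - 91 = 164

164


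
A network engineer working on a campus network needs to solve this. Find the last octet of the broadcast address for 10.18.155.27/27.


Given: IP = 10.18.155.27, prefix = /27
Host bits = 32 - 27 = 5
Network last octet = 27 AND mask = 0
Host part size = 2^5 - 1 = 31
Broadcast last octet = 0 OR 31 = 31

31


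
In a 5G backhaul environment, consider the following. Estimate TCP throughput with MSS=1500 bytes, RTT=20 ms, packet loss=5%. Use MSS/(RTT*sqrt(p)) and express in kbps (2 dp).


Given: MSS = 1500 bytes, RTT = 20 ms, loss = 5%
RTT in seconds = 20 / 1000 = 0.02
Loss rate = 5% = 0.05
sqrt(loss) = sqrt(0.05) = 0.223606797750
Throughput (bytes/s) = 1500 / (0.02 * 0.223606797750) = 335410.1966
Throughput (kbps) = 335410.1966 * 8 / 1000 = 2683.281573 -> 2683.28 kbps (2 dp)

2683.28


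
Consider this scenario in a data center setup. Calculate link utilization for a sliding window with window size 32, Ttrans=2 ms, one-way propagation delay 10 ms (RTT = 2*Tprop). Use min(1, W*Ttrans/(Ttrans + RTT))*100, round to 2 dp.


Given: W = 32, Ttrans = 2 ms, RTT = 20 ms (= 2 * Tprop, Tprop = 10 ms)
Cycle time = Ttrans + RTT = 2 + 20 = 22 ms (first packet sent until its ACK returns)
W * Ttrans = 32 * 2 = 64 ms of sending per cycle
W * Ttrans / (Ttrans + RTT) = 64 / 22 = 2.909091
U = min(1, 2.909091) = 1.000000
U% = 100.00%

100.00


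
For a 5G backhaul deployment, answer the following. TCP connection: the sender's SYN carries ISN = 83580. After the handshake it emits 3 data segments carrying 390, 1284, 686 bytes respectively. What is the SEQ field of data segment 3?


The SYN occupies sequence number ISN = 83580, so the first data byte is ISN + 1 = 83581.
SEQ of data segment i = (ISN + 1) + sum of payload sizes of segments 1..i-1.
Segment 1: SEQ = 83581, payload = 390 bytes
Segment 2: SEQ = 83971, payload = 1284 bytes
Segment 3: SEQ = 85255, payload = 686 bytes
SEQ of segment 3 = 83581 + 390 + 1284 = 85255

85255


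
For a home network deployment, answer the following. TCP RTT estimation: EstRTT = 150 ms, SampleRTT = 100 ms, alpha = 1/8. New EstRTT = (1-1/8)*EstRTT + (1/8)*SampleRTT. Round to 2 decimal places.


Given: EstRTT = 150 ms, SampleRTT = 100 ms, alpha = 1/8
New EstRTT = (1 - alpha) * EstRTT + alpha * SampleRTT
(7/8) * 150 = 131.25
(1/8) * 100 = 12.5
New EstRTT = 131.25 + 12.5 = 143.75 ms -> 143.75 ms (2 dp)

143.75


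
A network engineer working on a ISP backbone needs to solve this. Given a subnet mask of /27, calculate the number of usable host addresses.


Given: subnet mask /27
Host bits = 32 - 27 = 5
Total addresses = 2^5 = 32
Usable hosts = 32 - 2 (network + broadcast) = 30

30


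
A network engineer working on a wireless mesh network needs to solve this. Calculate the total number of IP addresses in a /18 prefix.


Given: CIDR prefix /18
Host bits = 32 - 18 = 14
Total addresses = 2^14 = 16384

16384


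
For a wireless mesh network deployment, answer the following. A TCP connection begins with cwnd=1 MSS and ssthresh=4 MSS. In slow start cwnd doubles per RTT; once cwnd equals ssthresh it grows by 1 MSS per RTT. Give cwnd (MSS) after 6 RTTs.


RTT 0: cwnd = 1 MSS (initial)
RTT 1: cwnd = 2 MSS (slow start, doubled)
RTT 2: cwnd = 4 MSS (slow start, doubled)
RTT 3: cwnd = 5 MSS (congestion avoidance, +1)
RTT 4: cwnd = 6 MSS (congestion avoidance, +1)
RTT 5: cwnd = 7 MSS (congestion avoidance, +1)
RTT 6: cwnd = 8 MSS (congestion avoidance, +1)

8


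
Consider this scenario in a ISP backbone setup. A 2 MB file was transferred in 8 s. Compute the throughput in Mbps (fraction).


Given: file = 2 MB, time = 8 s
File in Mb = 2 * 8 = 16 Mb
Throughput = 16 / 8 Mbps
Throughput = 2 Mbps

2


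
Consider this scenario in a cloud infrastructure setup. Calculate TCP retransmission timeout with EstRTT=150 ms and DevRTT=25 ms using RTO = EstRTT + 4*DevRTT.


Given: EstRTT = 150 ms, DevRTT = 25 ms
Timeout = EstRTT + 4 * DevRTT
4 * DevRTT = 4 * 25 = 100
Timeout = 150 + 100 = 250 ms

250


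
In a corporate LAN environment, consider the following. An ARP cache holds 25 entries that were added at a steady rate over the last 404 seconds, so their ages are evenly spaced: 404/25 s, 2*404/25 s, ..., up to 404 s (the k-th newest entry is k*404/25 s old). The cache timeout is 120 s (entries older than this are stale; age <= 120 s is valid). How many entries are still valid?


Ages are k * 404/25 s for k = 1..25 (spacing = 16.1600 s).
Entry k is valid iff k * 404/25 <= 120 iff k <= 25 * 120 / 404 = 7.4257
n_valid = floor(7.4257) = 7
(n_stale = 25 - 7 = 18)

7


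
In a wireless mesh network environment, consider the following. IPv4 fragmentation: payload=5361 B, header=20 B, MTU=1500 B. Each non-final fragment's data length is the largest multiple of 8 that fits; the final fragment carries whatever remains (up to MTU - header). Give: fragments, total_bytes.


Max data per non-final fragment = floor((MTU - header)/8)*8 = floor((1500 - 20)/8)*8 = floor(1480/8)*8 = 1480 B
Final fragment needs no 8-byte alignment: it can carry up to MTU - header = 1480 B
Non-final fragments needed = ceil((payload - 1480) / 1480) = ceil(3881/1480) = ceil(2.6223) = 3
Number of fragments = 3 + 1 = 4
Fragment sizes (data): 3 * 1480 B + 921 B (last, 921 <= 1480 OK)
Total bytes sent = payload + n_frags * header = 5361 + 4*20 = 5361 + 80 = 5441 B

4, 5441


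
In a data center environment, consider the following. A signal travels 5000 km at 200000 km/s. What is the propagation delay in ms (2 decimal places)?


Given: distance = 5000 km, speed = 200000 km/s
Delay = distance / speed = 5000 / 200000 seconds
Delay in ms = 5000 * 1000 / 200000
Delay = 25.0000 ms
Rounded to 2 dp = 25.00 ms

25.00


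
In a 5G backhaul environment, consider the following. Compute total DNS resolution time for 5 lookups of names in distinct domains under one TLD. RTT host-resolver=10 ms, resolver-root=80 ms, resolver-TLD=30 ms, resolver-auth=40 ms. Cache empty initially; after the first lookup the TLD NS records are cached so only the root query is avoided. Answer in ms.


Lookup 1 (cold cache): local + root + TLD + auth = 10 + 80 + 30 + 40 = 160 ms
Lookups 2..5 (TLD NS cached -> skip root; new domain -> still ask TLD and auth): local + TLD + auth = 10 + 30 + 40 = 80 ms each
Remaining 4 lookups: 4 * 80 = 320 ms
Total = 160 + 320 = 480 ms

480


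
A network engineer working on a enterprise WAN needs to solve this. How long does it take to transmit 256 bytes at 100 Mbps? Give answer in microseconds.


Given: packet = 256 bytes, bandwidth = 100 Mbps
Packet in bits = 256 * 8 = 2048 bits
Bandwidth = 100 * 10^6 = 100000000 bps
Time = 2048 / 100000000 seconds
Time in us = 2048 * 10^6 / 100000000 = 20.48

20.48


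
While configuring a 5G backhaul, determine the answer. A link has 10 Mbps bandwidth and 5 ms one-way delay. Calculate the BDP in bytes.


Given: bandwidth = 10 Mbps, delay = 5 ms
BDP in bits = 10 * 10^6 * 5 / 1000
BDP in bits = 50000
BDP in bytes = 50000 / 8 = 6250

6250


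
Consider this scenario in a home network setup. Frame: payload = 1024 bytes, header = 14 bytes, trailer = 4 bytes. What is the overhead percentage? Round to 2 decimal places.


Given: payload = 1024 B, header = 14 B, trailer = 4 B
Overhead bytes = header + trailer = 14 + 4 = 18
Total frame = payload + overhead = 1024 + 18 = 1042
Overhead % = 18 / 1042 * 100 = 1.7274% -> 1.73% (2 dp)

1.73


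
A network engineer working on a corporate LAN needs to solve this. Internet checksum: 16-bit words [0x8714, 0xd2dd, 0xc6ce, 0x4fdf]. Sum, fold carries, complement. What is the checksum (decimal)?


Given words: [0x8714, 0xd2dd, 0xc6ce, 0x4fdf]
Step 1: Sum all words
Raw sum = 34580 + 53981 + 50894 + 20447 = 159902
Step 2: Fold carry: (28830 + 2) = 28832
One's complement = ~28832 & 0xFFFF = 36703

36703


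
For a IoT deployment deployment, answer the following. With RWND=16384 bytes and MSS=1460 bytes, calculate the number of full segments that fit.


Given: RWND = 16384 bytes, MSS = 1460 bytes
Full segments = floor(RWND / MSS)
Full segments = floor(16384 / 1460)
Full segments = floor(11.2219) = 11

11


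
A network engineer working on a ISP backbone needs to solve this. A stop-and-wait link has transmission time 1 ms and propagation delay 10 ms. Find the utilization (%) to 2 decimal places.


Given: Ttrans = 1 ms, Tprop = 10 ms
RTT = 2 * Tprop = 2 * 10 = 20 ms
U = Ttrans / (Ttrans + RTT)
U = 1 / (1 + 20)
U = 1 / 21 = 0.047619
U% = 4.76%

4.76


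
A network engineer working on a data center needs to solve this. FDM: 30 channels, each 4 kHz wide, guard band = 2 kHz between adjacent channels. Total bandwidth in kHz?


Given: 30 channels, 4 kHz each, guard = 2 kHz
Channel bandwidth = 30 * 4 = 120 kHz
Guard bands = 29 gaps * 2 kHz = 58 kHz
Total = 120 + 58 = 178 kHz

178


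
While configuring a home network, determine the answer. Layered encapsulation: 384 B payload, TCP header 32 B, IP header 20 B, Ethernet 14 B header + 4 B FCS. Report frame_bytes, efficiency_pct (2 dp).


TCP segment = 384 + 32 = 416 B
IP packet = 416 + 20 = 436 B
Ethernet frame = 436 + 14 + 4 = 454 B
Efficiency = app / frame = 384 / 454 = 0.845815 = 84.5815% -> 84.58% (2 dp)

454, 84.58


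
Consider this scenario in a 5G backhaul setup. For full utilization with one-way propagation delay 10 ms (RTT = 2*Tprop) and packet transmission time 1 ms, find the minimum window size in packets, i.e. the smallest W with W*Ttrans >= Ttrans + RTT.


Given: Ttrans = 1 ms, RTT = 20 ms (= 2 * Tprop, Tprop = 10 ms)
Time until first ACK returns = Ttrans + RTT = 1 + 20 = 21 ms
Need W * Ttrans >= Ttrans + RTT  ->  W >= (Ttrans + RTT) / Ttrans
(Ttrans + RTT) / Ttrans = 21 / 1 = 21
W_min = ceil(21) = 21

21


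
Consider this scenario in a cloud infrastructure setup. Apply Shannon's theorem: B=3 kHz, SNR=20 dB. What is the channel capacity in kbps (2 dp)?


Given: B = 3 kHz, SNR = 20 dB
SNR linear = 10^(20/10) = 100
1 + SNR = 101
log2(101) = 6.6582114828
C = 3 * 1000 * 6.6582114828 = 19974.6344 bps
C = 19.974634 kbps -> 19.97 kbps (2 dp)

19.97


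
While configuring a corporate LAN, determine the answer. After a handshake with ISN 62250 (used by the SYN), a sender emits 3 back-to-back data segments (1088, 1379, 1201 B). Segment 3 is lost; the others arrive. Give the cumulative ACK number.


SYN uses sequence number 62250; first data byte = ISN + 1 = 62251.
Segment 1: SEQ = 62251, len = 1088 B, covers [62251, 63338]
Segment 2: SEQ = 63339, len = 1379 B, covers [63339, 64717]
Segment 3: SEQ = 64718, len = 1201 B, covers [64718, 65918] [LOST]
In-order data received: bytes [62251, 64717] (segments 1..2).
Segment 3 missing -> gap begins at byte 64718.
Cumulative ACK = next expected in-order byte = 62251 + 1088 + 1379 = 64718

64718


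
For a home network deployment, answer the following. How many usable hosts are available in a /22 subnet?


Given: subnet mask /22
Host bits = 32 - 22 = 10
Total addresses = 2^10 = 1024
Usable hosts = 1024 - 2 (network + broadcast) = 1022

1022


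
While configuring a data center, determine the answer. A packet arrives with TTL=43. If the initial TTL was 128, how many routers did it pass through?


Given: initial TTL = 128, received TTL = 43
Hops = initial TTL - received TTL
Hops = 128 - 43 = 85

85


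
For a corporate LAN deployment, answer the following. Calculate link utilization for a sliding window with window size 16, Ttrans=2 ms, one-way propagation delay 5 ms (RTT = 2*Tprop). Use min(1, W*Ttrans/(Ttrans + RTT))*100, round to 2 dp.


Given: W = 16, Ttrans = 2 ms, RTT = 10 ms (= 2 * Tprop, Tprop = 5 ms)
Cycle time = Ttrans + RTT = 2 + 10 = 12 ms (first packet sent until its ACK returns)
W * Ttrans = 16 * 2 = 32 ms of sending per cycle
W * Ttrans / (Ttrans + RTT) = 32 / 12 = 2.666667
U = min(1, 2.666667) = 1.000000
U% = 100.00%

100.00


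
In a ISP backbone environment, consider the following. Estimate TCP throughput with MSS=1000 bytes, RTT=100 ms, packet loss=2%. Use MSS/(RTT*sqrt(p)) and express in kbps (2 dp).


Given: MSS = 1000 bytes, RTT = 100 ms, loss = 2%
RTT in seconds = 100 / 1000 = 0.1
Loss rate = 2% = 0.02
sqrt(loss) = sqrt(0.02) = 0.141421356237
Throughput (bytes/s) = 1000 / (0.1 * 0.141421356237) = 70710.6781
Throughput (kbps) = 70710.6781 * 8 / 1000 = 565.685425 -> 565.69 kbps (2 dp)

565.69


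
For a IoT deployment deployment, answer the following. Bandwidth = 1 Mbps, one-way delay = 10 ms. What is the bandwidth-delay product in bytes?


Given: bandwidth = 1 Mbps, delay = 10 ms
BDP in bits = 1 * 10^6 * 10 / 1000
BDP in bits = 10000
BDP in bytes = 10000 / 8 = 1250

1250


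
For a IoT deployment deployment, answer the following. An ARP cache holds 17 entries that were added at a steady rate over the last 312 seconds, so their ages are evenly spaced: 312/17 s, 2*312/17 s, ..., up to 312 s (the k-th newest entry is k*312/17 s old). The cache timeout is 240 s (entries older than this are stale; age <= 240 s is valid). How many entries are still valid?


Ages are k * 312/17 s for k = 1..17 (spacing = 18.3529 s).
Entry k is valid iff k * 312/17 <= 240 iff k <= 17 * 240 / 312 = 13.0769
n_valid = floor(13.0769) = 13
(n_stale = 17 - 13 = 4)

13


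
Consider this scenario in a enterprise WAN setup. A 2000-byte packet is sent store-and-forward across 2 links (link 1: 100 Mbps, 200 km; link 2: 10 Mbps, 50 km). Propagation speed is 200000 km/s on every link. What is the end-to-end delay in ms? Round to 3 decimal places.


Packet = 2000 bytes = 16000 bits. Store-and-forward: sum (t_trans + t_prop) per link.
Link 1: t_trans = 16000/(100*10^6) s = 0.1600 ms; t_prop = 200/200000 s = 1.0000 ms; subtotal = 1.1600 ms
Link 2: t_trans = 16000/(10*10^6) s = 1.6000 ms; t_prop = 50/200000 s = 0.2500 ms; subtotal = 1.8500 ms
End-to-end = 1.1600 + 1.8500 = 3.0100 ms -> 3.010 ms (3 dp)

3.010


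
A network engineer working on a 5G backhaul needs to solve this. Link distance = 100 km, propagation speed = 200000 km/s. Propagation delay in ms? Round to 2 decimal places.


Given: distance = 100 km, speed = 200000 km/s
Delay = distance / speed = 100 / 200000 seconds
Delay in ms = 100 * 1000 / 200000
Delay = 0.5000 ms
Rounded to 2 dp = 0.50 ms

0.50


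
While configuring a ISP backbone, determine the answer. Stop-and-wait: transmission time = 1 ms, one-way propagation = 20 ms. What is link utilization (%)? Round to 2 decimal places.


Given: Ttrans = 1 ms, Tprop = 20 ms
RTT = 2 * Tprop = 2 * 20 = 40 ms
U = Ttrans / (Ttrans + RTT)
U = 1 / (1 + 40)
U = 1 / 41 = 0.02439
U% = 2.44%

2.44


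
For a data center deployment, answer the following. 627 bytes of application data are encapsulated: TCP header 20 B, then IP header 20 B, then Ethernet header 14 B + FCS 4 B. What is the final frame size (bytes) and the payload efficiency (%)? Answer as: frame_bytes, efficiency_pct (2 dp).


TCP segment = 627 + 20 = 647 B
IP packet = 647 + 20 = 667 B
Ethernet frame = 667 + 14 + 4 = 685 B
Efficiency = app / frame = 627 / 685 = 0.915328 = 91.5328% -> 91.53% (2 dp)

685, 91.53


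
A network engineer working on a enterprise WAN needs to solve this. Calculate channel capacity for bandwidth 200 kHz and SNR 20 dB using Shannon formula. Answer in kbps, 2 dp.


Given: B = 200 kHz, SNR = 20 dB
SNR linear = 10^(20/10) = 100
1 + SNR = 101
log2(101) = 6.6582114828
C = 200 * 1000 * 6.6582114828 = 1331642.2966 bps
C = 1331.642297 kbps -> 1331.64 kbps (2 dp)

1331.64


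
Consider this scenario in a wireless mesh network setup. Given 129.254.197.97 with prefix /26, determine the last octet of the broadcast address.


Given: IP = 129.254.197.97, prefix = /26
Host bits = 32 - 26 = 6
Network last octet = 97 AND mask = 64
Host part size = 2^6 - 1 = 63
Broadcast last octet = 64 OR 63 = 127

127


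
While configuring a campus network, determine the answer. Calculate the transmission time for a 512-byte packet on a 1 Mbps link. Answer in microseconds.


Given: packet = 512 bytes, bandwidth = 1 Mbps
Packet in bits = 512 * 8 = 4096 bits
Bandwidth = 1 * 10^6 = 1000000 bps
Time = 4096 / 1000000 seconds
Time in us = 4096 * 10^6 / 1000000 = 4096

4096
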